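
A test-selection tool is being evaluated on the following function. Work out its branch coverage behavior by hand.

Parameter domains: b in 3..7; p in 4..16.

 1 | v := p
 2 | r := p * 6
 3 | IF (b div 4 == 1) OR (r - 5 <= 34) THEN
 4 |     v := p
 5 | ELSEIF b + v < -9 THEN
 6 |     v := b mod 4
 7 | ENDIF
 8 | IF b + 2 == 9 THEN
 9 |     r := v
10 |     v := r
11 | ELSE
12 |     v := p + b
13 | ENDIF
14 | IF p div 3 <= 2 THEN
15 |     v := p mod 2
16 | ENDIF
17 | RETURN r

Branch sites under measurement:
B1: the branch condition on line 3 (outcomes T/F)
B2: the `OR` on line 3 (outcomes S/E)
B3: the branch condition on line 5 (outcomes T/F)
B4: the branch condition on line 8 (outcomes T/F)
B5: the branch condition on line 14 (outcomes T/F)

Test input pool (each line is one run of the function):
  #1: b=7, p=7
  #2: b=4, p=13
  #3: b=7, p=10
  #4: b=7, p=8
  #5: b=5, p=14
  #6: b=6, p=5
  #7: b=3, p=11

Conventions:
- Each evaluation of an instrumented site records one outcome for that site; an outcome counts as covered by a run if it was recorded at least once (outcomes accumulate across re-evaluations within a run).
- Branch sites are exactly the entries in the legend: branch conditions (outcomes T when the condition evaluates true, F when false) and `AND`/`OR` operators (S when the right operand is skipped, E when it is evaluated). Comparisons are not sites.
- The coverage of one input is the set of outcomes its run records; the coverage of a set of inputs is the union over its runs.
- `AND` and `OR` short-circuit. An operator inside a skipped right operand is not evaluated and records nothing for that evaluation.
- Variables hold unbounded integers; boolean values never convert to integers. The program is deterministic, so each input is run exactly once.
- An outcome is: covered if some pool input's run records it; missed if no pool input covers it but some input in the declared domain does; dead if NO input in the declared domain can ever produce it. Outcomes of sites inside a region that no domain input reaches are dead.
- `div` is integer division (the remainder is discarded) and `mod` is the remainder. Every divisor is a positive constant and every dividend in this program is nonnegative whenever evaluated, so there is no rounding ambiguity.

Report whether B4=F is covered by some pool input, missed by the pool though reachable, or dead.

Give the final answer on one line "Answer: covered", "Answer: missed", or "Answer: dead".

B4=F is recorded by pool input(s) 2, 5, 6, 7 -> covered

Answer: covered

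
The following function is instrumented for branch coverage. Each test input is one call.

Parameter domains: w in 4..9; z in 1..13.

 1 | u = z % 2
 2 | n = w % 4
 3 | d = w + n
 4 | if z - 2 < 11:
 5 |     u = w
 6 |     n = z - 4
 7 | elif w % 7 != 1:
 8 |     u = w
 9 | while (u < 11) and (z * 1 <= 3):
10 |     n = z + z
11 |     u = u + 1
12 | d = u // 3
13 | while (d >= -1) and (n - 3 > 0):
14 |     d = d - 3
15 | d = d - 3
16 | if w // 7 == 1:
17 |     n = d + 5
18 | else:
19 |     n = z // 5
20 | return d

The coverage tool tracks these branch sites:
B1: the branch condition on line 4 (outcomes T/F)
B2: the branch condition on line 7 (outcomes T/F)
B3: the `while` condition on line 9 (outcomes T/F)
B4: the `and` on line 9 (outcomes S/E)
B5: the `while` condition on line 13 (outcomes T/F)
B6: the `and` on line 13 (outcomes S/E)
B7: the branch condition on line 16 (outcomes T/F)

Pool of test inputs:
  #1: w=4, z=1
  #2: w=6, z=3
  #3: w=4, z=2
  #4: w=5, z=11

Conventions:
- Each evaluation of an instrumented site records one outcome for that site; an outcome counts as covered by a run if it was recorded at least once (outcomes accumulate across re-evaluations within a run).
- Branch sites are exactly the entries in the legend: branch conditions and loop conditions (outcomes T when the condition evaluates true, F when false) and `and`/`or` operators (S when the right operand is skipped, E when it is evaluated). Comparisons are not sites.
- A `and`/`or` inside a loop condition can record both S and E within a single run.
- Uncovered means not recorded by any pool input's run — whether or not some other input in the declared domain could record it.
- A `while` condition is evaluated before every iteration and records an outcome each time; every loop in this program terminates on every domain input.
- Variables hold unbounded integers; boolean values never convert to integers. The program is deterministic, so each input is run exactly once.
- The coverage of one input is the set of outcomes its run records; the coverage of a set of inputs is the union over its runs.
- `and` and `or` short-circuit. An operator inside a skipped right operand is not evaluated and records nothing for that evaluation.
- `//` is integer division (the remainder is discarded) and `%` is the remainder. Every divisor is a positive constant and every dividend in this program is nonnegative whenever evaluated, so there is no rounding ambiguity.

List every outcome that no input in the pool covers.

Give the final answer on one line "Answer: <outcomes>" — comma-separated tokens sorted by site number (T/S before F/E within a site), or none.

input #1 (w=4, z=1): events B1->T, B4->E, B3->T, B4->E, B3->T, B4->E, B3->T, B4->E, B3->T, B4->E, B3->T, B4->E, B3->T, B4->E, ...; covers B1=T, B3=T, B3=F, B4=S, B4=E, B5=F, B6=E, B7=F
input #2 (w=6, z=3): events B1->T, B4->E, B3->T, B4->E, B3->T, B4->E, B3->T, B4->E, B3->T, B4->E, B3->T, B4->S, B3->F, B6->E, ...; covers B1=T, B3=T, B3=F, B4=S, B4=E, B5=T, B5=F, B6=S, B6=E, B7=F
input #3 (w=4, z=2): events B1->T, B4->E, B3->T, B4->E, B3->T, B4->E, B3->T, B4->E, B3->T, B4->E, B3->T, B4->E, B3->T, B4->E, ...; covers B1=T, B3=T, B3=F, B4=S, B4=E, B5=T, B5=F, B6=S, B6=E, B7=F
input #4 (w=5, z=11): events B1->T, B4->E, B3->F, B6->E, B5->T, B6->S, B5->F, B7->F; covers B1=T, B3=F, B4=E, B5=T, B5=F, B6=S, B6=E, B7=F
union over the pool: B1=T, B3=T, B3=F, B4=S, B4=E, B5=T, B5=F, B6=S, B6=E, B7=F
uncovered (4 of 14): B1=F, B2=T, B2=F, B7=T

Answer: B1=F, B2=T, B2=F, B7=T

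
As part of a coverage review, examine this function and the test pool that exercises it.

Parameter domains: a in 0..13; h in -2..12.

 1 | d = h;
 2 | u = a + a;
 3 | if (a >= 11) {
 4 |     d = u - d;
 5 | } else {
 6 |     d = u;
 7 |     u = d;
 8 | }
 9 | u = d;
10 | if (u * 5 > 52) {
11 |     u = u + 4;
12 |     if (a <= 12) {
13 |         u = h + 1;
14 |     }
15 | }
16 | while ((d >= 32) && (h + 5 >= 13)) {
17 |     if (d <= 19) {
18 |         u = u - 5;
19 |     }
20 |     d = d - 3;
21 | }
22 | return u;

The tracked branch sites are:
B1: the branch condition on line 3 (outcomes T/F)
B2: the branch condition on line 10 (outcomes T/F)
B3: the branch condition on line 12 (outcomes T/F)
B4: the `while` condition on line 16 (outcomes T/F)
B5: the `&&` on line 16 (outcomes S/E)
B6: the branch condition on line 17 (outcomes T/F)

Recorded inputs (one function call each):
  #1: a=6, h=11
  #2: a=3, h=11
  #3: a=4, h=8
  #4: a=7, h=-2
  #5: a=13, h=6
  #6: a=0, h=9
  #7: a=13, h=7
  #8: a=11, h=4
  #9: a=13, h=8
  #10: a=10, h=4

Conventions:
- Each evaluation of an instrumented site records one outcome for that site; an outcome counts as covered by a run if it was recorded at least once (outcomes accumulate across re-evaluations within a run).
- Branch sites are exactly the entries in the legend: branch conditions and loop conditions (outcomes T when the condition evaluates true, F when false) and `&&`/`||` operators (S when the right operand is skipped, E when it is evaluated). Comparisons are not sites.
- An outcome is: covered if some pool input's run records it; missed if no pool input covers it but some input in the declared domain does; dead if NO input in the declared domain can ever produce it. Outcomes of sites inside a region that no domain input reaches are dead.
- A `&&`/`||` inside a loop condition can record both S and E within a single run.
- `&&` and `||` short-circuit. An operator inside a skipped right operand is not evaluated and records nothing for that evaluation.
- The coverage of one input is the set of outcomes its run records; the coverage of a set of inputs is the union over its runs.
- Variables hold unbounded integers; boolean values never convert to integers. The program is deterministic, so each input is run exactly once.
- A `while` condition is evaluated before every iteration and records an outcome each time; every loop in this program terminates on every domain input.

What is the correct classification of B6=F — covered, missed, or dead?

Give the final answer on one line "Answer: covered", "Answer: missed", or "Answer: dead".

no pool input records B6=F
checking all 210 inputs in the declared domain: B6=F is never recorded -> dead

Answer: dead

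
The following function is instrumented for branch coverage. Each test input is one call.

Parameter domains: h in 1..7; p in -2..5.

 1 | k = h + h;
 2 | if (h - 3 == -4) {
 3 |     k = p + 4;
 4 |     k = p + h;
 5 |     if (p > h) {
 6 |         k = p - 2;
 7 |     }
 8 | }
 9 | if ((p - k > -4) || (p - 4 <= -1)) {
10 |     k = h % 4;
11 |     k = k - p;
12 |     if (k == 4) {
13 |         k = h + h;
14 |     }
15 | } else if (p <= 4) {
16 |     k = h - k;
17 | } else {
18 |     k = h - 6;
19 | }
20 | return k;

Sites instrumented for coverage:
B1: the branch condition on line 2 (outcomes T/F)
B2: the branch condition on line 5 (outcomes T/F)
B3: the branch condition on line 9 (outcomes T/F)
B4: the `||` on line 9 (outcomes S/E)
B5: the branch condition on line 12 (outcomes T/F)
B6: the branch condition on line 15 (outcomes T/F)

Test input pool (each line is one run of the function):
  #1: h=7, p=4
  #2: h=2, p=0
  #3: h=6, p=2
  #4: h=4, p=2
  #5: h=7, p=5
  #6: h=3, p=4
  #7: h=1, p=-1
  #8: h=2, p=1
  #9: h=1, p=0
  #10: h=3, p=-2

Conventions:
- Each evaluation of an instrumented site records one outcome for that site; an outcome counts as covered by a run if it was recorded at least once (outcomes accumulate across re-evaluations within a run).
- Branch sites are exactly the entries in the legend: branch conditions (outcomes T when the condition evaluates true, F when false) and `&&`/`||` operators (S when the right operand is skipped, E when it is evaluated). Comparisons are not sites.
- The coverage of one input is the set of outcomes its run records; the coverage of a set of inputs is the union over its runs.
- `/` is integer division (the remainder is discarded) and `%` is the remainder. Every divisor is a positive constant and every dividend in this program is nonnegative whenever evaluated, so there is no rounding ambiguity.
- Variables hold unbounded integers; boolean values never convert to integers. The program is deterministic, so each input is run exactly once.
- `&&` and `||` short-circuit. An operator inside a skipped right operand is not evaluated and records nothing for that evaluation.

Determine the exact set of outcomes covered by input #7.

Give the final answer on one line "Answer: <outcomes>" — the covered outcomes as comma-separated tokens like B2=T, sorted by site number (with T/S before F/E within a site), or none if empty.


Tracing the run of input #7 (h=1, p=-1):
  B1->F, B4->S, B3->T, B5->F
deduplicating events, the covered set is: B1=F, B3=T, B4=S, B5=F
Answer: B1=F, B3=T, B4=S, B5=F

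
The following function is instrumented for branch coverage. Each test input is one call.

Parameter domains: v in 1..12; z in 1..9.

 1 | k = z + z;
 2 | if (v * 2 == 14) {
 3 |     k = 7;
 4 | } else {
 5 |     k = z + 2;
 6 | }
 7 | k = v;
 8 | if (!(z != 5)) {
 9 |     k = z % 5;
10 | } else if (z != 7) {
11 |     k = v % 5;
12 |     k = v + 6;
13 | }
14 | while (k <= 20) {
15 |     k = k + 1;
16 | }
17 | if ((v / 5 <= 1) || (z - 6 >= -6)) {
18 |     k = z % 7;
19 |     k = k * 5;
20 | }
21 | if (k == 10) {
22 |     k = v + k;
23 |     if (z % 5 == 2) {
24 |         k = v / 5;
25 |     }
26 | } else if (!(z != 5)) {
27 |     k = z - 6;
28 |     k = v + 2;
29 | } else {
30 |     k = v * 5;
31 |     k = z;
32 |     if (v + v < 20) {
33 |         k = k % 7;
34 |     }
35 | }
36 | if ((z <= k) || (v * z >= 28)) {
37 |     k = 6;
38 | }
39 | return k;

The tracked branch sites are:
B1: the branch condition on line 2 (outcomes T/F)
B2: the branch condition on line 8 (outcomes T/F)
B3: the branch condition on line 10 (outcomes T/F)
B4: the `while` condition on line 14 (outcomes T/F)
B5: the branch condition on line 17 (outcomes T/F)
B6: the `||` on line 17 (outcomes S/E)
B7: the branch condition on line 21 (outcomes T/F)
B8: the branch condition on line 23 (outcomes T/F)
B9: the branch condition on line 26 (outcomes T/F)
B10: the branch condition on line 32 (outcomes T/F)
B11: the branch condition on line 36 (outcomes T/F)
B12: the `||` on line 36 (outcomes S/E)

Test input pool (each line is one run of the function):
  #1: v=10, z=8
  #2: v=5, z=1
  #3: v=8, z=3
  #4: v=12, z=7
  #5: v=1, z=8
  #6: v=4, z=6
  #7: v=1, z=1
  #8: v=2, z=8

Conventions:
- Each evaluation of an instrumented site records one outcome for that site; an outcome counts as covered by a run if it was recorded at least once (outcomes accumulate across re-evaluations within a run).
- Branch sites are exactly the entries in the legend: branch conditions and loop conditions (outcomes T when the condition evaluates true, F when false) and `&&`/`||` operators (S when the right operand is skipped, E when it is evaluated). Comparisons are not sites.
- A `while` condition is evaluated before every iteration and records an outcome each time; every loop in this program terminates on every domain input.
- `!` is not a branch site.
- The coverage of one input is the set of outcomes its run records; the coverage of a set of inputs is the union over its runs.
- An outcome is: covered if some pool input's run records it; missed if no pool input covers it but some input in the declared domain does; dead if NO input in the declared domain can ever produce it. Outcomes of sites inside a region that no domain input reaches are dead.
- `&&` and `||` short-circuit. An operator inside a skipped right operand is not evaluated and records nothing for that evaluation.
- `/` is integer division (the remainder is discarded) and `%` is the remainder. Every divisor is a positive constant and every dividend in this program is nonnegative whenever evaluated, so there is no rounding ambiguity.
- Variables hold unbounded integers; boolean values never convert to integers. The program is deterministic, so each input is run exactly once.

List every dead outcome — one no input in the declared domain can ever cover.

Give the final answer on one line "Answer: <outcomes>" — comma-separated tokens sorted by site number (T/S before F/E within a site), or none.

sweeping the full domain (108 inputs) for each outcome:
  B5=F: no domain input ever produces it -> dead
  reachable outcomes have witnesses, e.g. B1=T (e.g. v=7, z=1), B1=F (e.g. v=1, z=1), B2=T (e.g. v=1, z=5), B2=F (e.g. v=1, z=1)

Answer: B5=F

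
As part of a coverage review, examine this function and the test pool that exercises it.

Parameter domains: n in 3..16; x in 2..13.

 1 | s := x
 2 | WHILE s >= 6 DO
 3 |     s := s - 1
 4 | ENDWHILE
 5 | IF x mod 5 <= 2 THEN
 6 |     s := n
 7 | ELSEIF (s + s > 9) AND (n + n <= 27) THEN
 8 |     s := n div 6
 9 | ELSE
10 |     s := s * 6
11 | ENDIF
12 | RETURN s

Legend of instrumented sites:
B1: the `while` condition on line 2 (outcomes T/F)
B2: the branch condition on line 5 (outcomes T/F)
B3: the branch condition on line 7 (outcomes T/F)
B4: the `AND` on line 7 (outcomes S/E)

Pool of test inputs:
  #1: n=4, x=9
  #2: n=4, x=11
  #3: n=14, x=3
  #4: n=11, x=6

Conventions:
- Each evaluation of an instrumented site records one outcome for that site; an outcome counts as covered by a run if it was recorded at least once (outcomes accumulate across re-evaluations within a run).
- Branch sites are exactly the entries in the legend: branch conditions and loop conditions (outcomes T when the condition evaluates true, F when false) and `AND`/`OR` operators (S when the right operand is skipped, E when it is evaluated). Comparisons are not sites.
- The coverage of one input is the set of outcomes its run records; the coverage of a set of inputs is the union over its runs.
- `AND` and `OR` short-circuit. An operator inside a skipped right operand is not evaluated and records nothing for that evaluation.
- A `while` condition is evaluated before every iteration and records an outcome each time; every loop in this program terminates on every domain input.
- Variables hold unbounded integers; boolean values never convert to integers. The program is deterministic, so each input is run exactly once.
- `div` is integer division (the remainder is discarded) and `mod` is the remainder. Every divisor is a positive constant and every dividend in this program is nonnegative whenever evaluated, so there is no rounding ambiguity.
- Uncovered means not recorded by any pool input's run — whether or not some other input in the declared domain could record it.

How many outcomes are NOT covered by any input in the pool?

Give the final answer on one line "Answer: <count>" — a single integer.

input #1 (n=4, x=9): events B1->T, B1->T, B1->T, B1->T, B1->F, B2->F, B4->E, B3->T; covers B1=T, B1=F, B2=F, B3=T, B4=E
input #2 (n=4, x=11): events B1->T, B1->T, B1->T, B1->T, B1->T, B1->T, B1->F, B2->T; covers B1=T, B1=F, B2=T
input #3 (n=14, x=3): events B1->F, B2->F, B4->S, B3->F; covers B1=F, B2=F, B3=F, B4=S
input #4 (n=11, x=6): events B1->T, B1->F, B2->T; covers B1=T, B1=F, B2=T
union over the pool: B1=T, B1=F, B2=T, B2=F, B3=T, B3=F, B4=S, B4=E
uncovered (0 of 8): none

Answer: 0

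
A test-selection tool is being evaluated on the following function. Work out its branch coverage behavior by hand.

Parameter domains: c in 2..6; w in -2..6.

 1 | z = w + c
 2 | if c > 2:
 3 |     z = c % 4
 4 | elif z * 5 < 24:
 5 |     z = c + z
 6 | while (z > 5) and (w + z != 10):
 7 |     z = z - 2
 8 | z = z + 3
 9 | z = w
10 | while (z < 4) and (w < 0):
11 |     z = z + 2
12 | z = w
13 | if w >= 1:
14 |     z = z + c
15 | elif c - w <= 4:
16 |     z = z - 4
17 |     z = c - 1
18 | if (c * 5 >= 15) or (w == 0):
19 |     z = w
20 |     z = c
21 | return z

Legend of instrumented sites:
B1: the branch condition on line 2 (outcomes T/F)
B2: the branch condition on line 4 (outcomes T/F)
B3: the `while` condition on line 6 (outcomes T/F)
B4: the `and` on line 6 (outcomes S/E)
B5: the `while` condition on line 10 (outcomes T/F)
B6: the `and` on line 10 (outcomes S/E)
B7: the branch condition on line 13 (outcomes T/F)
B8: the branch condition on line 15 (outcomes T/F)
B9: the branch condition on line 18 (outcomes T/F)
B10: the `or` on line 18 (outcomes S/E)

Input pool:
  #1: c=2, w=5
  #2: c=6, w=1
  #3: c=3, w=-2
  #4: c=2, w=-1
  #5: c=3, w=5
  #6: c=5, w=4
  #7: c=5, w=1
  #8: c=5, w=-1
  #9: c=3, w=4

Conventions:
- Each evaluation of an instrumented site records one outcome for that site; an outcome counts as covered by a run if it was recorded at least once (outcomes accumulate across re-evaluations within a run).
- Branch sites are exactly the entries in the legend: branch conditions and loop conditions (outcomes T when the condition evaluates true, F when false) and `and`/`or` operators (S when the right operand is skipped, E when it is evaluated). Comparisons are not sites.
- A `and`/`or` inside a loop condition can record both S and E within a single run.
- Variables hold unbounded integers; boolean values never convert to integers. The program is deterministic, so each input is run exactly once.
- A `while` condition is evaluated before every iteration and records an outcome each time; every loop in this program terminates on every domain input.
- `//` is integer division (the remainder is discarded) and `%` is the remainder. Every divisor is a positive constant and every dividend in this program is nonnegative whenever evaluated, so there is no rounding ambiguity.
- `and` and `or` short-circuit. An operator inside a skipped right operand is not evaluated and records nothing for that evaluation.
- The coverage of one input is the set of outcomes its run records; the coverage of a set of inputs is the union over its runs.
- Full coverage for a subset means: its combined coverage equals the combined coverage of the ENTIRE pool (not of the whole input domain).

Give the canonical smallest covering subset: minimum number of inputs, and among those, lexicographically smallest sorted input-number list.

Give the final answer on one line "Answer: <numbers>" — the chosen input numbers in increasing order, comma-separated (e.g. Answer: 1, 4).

run #1 (c=2, w=5) runs B1->F, B2->F, B4->E, B3->T, B4->S, B3->F, B6->S, B5->F, B7->T, B10->E, B9->F; records B1=F, B2=F, B3=T, B3=F, B4=S, B4=E, B5=F, B6=S, B7=T, B9=F, B10=E
run #2 (c=6, w=1) runs B1->T, B4->S, B3->F, B6->E, B5->F, B7->T, B10->S, B9->T; records B1=T, B3=F, B4=S, B5=F, B6=E, B7=T, B9=T, B10=S
run #3 (c=3, w=-2) runs B1->T, B4->S, B3->F, B6->E, B5->T, B6->E, B5->T, B6->E, B5->T, B6->S, B5->F, B7->F, B8->F, B10->S, ...; records B1=T, B3=F, B4=S, B5=T, B5=F, B6=S, B6=E, B7=F, B8=F, B9=T, B10=S
run #4 (c=2, w=-1) runs B1->F, B2->T, B4->S, B3->F, B6->E, B5->T, B6->E, B5->T, B6->E, B5->T, B6->S, B5->F, B7->F, B8->T, ...; records B1=F, B2=T, B3=F, B4=S, B5=T, B5=F, B6=S, B6=E, B7=F, B8=T, B9=F, B10=E
run #5 (c=3, w=5) runs B1->T, B4->S, B3->F, B6->S, B5->F, B7->T, B10->S, B9->T; records B1=T, B3=F, B4=S, B5=F, B6=S, B7=T, B9=T, B10=S
run #6 (c=5, w=4) runs B1->T, B4->S, B3->F, B6->S, B5->F, B7->T, B10->S, B9->T; records B1=T, B3=F, B4=S, B5=F, B6=S, B7=T, B9=T, B10=S
run #7 (c=5, w=1) runs B1->T, B4->S, B3->F, B6->E, B5->F, B7->T, B10->S, B9->T; records B1=T, B3=F, B4=S, B5=F, B6=E, B7=T, B9=T, B10=S
run #8 (c=5, w=-1) runs B1->T, B4->S, B3->F, B6->E, B5->T, B6->E, B5->T, B6->E, B5->T, B6->S, B5->F, B7->F, B8->F, B10->S, ...; records B1=T, B3=F, B4=S, B5=T, B5=F, B6=S, B6=E, B7=F, B8=F, B9=T, B10=S
run #9 (c=3, w=4) runs B1->T, B4->S, B3->F, B6->S, B5->F, B7->T, B10->S, B9->T; records B1=T, B3=F, B4=S, B5=F, B6=S, B7=T, B9=T, B10=S
union over all inputs: B1=T, B1=F, B2=T, B2=F, B3=T, B3=F, B4=S, B4=E, B5=T, B5=F, B6=S, B6=E, B7=T, B7=F, B8=T, B8=F, B9=T, B9=F, B10=S, B10=E (20 outcomes)
checked all size-1 subsets: none covers 20 outcomes (max 12/20)
checked all size-2 subsets: none covers 20 outcomes (max 18/20)
at size 3, {1, 3, 4} reaches all 20 outcomes; every lexicographically earlier size-3 subset fails

Answer: 1, 3, 4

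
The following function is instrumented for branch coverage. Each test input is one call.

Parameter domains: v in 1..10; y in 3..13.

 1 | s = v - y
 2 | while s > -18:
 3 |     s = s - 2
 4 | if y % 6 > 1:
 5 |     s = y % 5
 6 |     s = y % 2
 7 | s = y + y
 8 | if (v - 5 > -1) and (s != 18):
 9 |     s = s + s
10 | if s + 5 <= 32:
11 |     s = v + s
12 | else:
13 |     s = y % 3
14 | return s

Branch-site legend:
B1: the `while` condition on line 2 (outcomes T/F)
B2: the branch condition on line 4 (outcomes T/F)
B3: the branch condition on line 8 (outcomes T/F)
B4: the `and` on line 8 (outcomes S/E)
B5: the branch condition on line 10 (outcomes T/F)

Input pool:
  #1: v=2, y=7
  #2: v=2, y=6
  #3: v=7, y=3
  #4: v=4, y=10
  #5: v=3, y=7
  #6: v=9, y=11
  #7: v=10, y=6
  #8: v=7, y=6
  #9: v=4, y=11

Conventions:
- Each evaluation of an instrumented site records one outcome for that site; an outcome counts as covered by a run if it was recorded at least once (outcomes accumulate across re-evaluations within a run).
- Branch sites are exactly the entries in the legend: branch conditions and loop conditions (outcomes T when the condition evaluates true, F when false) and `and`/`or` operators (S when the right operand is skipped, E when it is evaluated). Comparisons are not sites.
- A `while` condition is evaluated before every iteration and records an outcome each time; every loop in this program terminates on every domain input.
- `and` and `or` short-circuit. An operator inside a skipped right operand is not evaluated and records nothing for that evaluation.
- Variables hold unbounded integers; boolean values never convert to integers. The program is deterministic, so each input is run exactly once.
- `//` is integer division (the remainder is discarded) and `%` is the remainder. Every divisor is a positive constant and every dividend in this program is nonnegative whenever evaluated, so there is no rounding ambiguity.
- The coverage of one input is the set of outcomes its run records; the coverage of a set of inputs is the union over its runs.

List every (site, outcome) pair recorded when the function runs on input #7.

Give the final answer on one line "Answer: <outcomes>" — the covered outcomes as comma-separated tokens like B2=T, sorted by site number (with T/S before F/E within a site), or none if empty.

Event log for input #7 (v=10, y=6):
  B1->T, B1->T, B1->T, B1->T, B1->T, B1->T, B1->T, B1->T, B1->T, B1->T
  B1->T, B1->F, B2->F, B4->E, B3->T, B5->T
distinct outcomes covered: B1=T, B1=F, B2=F, B3=T, B4=E, B5=T

Answer: B1=T, B1=F, B2=F, B3=T, B4=E, B5=T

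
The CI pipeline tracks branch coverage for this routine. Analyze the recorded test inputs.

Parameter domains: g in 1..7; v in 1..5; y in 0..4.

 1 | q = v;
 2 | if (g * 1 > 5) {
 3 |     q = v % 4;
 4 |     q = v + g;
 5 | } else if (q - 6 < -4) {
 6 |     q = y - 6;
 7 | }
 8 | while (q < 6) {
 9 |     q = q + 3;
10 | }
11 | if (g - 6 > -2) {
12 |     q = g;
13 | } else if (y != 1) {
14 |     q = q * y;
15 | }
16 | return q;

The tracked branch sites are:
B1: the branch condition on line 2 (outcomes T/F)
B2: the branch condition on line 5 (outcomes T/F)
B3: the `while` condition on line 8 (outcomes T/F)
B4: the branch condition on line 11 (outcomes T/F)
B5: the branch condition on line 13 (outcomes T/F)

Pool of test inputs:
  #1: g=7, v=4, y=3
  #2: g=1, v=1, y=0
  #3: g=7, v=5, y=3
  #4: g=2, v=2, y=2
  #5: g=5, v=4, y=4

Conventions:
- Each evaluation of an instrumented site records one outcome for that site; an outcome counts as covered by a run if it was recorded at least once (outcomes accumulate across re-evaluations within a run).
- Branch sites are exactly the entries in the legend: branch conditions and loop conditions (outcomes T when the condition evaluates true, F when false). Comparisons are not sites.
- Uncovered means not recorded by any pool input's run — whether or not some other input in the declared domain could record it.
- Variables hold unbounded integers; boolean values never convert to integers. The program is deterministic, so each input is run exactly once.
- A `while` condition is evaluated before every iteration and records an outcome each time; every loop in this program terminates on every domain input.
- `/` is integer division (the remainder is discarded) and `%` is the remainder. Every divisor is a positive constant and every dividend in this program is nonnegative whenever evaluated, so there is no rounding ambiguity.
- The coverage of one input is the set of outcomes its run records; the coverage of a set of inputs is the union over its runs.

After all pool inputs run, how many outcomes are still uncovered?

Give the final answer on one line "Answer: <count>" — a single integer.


input #1 (g=7, v=4, y=3): covers B1=T, B3=F, B4=T
input #2 (g=1, v=1, y=0): covers B1=F, B2=T, B3=T, B3=F, B4=F, B5=T
input #3 (g=7, v=5, y=3): covers B1=T, B3=F, B4=T
input #4 (g=2, v=2, y=2): covers B1=F, B2=F, B3=T, B3=F, B4=F, B5=T
input #5 (g=5, v=4, y=4): covers B1=F, B2=F, B3=T, B3=F, B4=T
union over the pool: B1=T, B1=F, B2=T, B2=F, B3=T, B3=F, B4=T, B4=F, B5=T
uncovered (1 of 10): B5=F
Answer: 1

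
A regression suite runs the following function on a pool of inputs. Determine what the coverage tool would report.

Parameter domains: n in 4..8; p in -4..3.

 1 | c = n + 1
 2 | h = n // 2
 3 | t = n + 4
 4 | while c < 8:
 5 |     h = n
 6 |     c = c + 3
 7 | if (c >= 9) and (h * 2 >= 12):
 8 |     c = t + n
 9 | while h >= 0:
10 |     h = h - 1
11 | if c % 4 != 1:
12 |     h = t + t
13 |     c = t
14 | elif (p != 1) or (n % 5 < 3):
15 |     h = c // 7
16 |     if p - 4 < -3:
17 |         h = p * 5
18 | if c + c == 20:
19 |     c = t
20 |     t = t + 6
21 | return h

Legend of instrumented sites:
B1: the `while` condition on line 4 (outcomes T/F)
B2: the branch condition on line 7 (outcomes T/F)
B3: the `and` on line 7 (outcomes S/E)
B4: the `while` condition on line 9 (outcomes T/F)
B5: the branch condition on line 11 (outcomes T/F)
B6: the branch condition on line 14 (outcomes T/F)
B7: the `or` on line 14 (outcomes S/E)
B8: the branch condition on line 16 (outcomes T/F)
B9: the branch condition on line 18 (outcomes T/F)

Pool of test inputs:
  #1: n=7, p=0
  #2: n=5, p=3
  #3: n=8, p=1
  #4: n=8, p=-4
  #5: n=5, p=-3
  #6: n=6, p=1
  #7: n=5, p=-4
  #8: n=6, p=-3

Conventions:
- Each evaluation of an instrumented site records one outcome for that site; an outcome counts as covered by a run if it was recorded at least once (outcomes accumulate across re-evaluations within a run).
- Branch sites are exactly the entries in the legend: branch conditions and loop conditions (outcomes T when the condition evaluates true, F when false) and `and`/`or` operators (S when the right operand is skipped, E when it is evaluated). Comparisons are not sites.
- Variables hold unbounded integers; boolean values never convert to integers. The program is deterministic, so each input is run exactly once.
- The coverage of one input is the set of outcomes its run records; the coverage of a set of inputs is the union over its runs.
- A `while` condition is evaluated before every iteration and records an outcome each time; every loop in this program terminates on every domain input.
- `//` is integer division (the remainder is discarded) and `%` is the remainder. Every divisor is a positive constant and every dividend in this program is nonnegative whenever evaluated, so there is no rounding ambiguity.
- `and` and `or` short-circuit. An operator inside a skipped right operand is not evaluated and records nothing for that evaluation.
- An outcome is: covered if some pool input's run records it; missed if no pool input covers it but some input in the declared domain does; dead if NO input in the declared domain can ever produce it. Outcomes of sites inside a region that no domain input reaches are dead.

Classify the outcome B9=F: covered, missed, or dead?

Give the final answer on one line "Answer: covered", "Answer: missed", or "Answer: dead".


B9=F is recorded by pool input(s) 1, 2, 3, 4, 5, 7 -> covered
Answer: covered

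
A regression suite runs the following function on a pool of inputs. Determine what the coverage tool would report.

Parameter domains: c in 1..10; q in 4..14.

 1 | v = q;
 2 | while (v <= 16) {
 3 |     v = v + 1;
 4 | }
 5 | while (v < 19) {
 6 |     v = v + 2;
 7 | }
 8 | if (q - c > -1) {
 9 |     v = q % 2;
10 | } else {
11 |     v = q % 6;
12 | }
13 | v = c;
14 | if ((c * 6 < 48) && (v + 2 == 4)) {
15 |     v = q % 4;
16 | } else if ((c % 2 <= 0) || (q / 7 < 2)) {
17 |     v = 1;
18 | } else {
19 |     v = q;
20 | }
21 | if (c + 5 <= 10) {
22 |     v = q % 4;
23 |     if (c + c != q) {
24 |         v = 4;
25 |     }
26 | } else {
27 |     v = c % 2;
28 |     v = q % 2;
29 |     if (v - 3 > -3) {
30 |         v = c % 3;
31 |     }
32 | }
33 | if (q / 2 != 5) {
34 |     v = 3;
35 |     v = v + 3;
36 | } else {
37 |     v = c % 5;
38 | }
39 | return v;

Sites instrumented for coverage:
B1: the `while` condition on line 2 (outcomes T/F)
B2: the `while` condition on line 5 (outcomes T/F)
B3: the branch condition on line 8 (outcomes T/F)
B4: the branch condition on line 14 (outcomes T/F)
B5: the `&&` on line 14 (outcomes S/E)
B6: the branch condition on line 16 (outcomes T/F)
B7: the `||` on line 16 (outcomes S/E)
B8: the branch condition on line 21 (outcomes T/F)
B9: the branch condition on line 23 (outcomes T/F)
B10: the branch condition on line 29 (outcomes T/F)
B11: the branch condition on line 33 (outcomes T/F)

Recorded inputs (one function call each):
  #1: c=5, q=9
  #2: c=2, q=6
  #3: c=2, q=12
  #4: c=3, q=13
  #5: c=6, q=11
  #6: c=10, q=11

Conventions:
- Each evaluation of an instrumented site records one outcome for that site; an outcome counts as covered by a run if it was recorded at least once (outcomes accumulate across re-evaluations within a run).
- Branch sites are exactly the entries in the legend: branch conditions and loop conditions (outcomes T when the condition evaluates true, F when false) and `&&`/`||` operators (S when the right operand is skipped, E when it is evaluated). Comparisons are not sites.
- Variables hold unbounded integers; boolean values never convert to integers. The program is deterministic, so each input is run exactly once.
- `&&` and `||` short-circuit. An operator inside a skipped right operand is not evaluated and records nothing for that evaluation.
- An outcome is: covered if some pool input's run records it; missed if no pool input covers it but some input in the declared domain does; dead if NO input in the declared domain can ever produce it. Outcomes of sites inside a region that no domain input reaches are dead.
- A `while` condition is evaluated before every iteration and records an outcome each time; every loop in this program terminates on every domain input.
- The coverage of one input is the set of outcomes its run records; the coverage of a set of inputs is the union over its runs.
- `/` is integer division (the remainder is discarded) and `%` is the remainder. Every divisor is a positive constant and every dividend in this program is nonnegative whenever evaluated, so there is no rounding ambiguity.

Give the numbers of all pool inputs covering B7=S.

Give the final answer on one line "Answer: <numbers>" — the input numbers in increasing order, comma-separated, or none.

input #1 (c=5, q=9): does not record B7=S
input #2 (c=2, q=6): does not record B7=S
input #3 (c=2, q=12): does not record B7=S
input #4 (c=3, q=13): does not record B7=S
input #5 (c=6, q=11): records B7=S
input #6 (c=10, q=11): records B7=S

Answer: 5, 6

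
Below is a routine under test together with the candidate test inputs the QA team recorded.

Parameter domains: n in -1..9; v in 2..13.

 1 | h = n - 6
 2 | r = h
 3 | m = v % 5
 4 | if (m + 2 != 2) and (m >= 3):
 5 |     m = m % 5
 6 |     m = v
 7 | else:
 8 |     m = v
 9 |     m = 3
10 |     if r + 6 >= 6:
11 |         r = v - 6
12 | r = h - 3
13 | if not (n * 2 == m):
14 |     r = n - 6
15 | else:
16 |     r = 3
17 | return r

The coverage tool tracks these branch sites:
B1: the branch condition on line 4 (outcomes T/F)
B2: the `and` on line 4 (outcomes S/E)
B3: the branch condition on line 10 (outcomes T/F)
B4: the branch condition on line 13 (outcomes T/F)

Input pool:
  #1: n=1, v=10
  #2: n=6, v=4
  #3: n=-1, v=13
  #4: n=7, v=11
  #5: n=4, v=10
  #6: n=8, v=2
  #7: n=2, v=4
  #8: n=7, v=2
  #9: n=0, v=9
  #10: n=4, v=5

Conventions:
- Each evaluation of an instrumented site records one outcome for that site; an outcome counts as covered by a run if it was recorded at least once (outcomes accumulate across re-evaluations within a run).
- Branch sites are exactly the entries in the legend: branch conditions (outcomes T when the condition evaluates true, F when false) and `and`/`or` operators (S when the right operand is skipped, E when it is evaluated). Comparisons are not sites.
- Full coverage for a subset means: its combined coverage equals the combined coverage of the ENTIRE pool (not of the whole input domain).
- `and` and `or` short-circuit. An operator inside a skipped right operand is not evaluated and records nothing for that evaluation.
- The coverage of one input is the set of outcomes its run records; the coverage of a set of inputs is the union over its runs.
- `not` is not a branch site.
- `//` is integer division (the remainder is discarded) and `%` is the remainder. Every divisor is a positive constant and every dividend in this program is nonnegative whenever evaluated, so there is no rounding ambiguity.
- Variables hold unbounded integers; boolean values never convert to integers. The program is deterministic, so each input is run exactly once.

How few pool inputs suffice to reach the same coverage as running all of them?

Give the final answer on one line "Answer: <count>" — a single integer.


input #1, n=1, v=10: events B2->S, B1->F, B3->F, B4->T; outcomes B1=F, B2=S, B3=F, B4=T
input #2, n=6, v=4: events B2->E, B1->T, B4->T; outcomes B1=T, B2=E, B4=T
input #3, n=-1, v=13: events B2->E, B1->T, B4->T; outcomes B1=T, B2=E, B4=T
input #4, n=7, v=11: events B2->E, B1->F, B3->T, B4->T; outcomes B1=F, B2=E, B3=T, B4=T
input #5, n=4, v=10: events B2->S, B1->F, B3->F, B4->T; outcomes B1=F, B2=S, B3=F, B4=T
input #6, n=8, v=2: events B2->E, B1->F, B3->T, B4->T; outcomes B1=F, B2=E, B3=T, B4=T
input #7, n=2, v=4: events B2->E, B1->T, B4->F; outcomes B1=T, B2=E, B4=F
input #8, n=7, v=2: events B2->E, B1->F, B3->T, B4->T; outcomes B1=F, B2=E, B3=T, B4=T
input #9, n=0, v=9: events B2->E, B1->T, B4->T; outcomes B1=T, B2=E, B4=T
input #10, n=4, v=5: events B2->S, B1->F, B3->F, B4->T; outcomes B1=F, B2=S, B3=F, B4=T
pool-wide coverage (8 outcomes): B1=T, B1=F, B2=S, B2=E, B3=T, B3=F, B4=T, B4=F
no size-1 subset reaches all 8 outcomes (best union: 4/8)
no size-2 subset reaches all 8 outcomes (best union: 7/8)
inputs {1, 4, 7} (size 3) cover everything; no size-3 subset with a lexicographically smaller index list covers all 8
Answer: 3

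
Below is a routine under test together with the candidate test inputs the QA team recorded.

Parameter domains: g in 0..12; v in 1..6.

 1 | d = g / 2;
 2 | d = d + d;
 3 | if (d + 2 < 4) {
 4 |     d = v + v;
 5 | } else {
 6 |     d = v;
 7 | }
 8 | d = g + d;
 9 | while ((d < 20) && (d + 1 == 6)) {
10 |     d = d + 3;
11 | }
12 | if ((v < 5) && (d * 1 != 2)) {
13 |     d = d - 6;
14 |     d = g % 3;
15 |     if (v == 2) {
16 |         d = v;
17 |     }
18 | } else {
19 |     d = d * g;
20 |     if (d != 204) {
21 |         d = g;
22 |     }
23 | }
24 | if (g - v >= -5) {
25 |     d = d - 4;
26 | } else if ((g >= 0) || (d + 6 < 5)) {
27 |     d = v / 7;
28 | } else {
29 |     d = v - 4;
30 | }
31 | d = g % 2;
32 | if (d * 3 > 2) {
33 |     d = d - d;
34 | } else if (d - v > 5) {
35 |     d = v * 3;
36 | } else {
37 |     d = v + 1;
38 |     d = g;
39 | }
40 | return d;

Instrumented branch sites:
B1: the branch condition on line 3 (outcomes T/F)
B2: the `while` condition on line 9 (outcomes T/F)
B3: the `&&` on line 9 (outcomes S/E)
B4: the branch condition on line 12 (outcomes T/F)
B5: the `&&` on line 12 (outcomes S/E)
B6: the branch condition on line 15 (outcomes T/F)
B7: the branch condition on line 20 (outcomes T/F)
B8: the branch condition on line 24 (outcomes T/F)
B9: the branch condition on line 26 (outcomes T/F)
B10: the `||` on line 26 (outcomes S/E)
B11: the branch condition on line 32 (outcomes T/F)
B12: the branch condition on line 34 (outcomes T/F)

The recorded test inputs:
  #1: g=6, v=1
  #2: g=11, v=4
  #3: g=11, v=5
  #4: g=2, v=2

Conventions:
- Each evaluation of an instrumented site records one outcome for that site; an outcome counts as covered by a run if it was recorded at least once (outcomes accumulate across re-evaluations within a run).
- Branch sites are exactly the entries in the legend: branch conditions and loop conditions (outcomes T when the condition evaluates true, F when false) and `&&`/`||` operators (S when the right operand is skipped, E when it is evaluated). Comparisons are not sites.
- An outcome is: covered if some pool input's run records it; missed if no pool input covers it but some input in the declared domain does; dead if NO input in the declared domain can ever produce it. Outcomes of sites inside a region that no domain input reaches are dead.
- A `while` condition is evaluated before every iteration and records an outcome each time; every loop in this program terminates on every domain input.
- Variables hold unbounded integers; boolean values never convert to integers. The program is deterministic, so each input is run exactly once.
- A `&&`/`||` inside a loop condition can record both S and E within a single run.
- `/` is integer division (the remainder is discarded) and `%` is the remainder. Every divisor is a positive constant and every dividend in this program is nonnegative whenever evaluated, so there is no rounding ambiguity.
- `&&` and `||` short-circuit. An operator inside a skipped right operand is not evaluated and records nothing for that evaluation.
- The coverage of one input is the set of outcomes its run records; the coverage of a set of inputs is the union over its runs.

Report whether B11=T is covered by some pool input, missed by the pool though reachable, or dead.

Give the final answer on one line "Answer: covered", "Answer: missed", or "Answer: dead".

B11=T is recorded by pool input(s) 2, 3 -> covered

Answer: covered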